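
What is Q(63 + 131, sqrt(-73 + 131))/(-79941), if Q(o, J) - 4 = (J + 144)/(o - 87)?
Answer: -572/8553687 - sqrt(58)/8553687 ≈ -6.7762e-5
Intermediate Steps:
Q(o, J) = 4 + (144 + J)/(-87 + o) (Q(o, J) = 4 + (J + 144)/(o - 87) = 4 + (144 + J)/(-87 + o))
Q(63 + 131, sqrt(-73 + 131))/(-79941) = ((-204 + sqrt(-73 + 131) + 4*(63 + 131))/(-87 + (63 + 131)))/(-79941) = ((-204 + sqrt(58) + 4*194)/(-87 + 194))*(-1/79941) = ((-204 + sqrt(58) + 776)/107)*(-1/79941) = ((572 + sqrt(58))/107)*(-1/79941) = (572/107 + sqrt(58)/107)*(-1/79941) = -572/8553687 - sqrt(58)/8553687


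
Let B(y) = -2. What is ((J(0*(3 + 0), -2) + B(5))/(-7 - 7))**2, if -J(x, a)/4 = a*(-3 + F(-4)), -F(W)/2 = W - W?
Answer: 169/49 ≈ 3.4490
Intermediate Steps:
F(W) = 0 (F(W) = -2*(W - W) = -2*0 = 0)
J(x, a) = 12*a (J(x, a) = -4*a*(-3 + 0) = -4*a*(-3) = -(-12)*a = 12*a)
((J(0*(3 + 0), -2) + B(5))/(-7 - 7))**2 = ((12*(-2) - 2)/(-7 - 7))**2 = ((-24 - 2)/(-14))**2 = (-26*(-1/14))**2 = (13/7)**2 = 169/49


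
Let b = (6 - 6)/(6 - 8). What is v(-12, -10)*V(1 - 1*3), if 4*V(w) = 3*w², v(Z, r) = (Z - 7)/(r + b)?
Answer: 57/10 ≈ 5.7000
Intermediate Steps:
b = 0 (b = 0/(-2) = 0*(-½) = 0)
v(Z, r) = (-7 + Z)/r (v(Z, r) = (Z - 7)/(r + 0) = (-7 + Z)/r)
V(w) = 3*w²/4 (V(w) = (3*w²)/4 = 3*w²/4)
v(-12, -10)*V(1 - 1*3) = ((-7 - 12)/(-10))*(3*(1 - 1*3)²/4) = (-⅒*(-19))*(3*(1 - 3)²/4) = 19*((¾)*(-2)²)/10 = 19*((¾)*4)/10 = (19/10)*3 = 57/10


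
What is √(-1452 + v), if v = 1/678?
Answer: I*√667460490/678 ≈ 38.105*I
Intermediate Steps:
v = 1/678 ≈ 0.0014749
√(-1452 + v) = √(-1452 + 1/678) = √(-984455/678) = I*√667460490/678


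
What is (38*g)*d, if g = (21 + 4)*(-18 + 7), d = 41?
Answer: -428450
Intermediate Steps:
g = -275 (g = 25*(-11) = -275)
(38*g)*d = (38*(-275))*41 = -10450*41 = -428450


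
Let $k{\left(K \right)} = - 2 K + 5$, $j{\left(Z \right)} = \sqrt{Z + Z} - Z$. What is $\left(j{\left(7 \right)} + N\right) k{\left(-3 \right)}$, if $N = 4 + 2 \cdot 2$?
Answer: $11 + 11 \sqrt{14} \approx 52.158$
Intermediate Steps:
$j{\left(Z \right)} = - Z + \sqrt{2} \sqrt{Z}$ ($j{\left(Z \right)} = \sqrt{2 Z} - Z = \sqrt{2} \sqrt{Z} - Z = - Z + \sqrt{2} \sqrt{Z}$)
$k{\left(K \right)} = 5 - 2 K$
$N = 8$ ($N = 4 + 4 = 8$)
$\left(j{\left(7 \right)} + N\right) k{\left(-3 \right)} = \left(\left(\left(-1\right) 7 + \sqrt{2} \sqrt{7}\right) + 8\right) \left(5 - -6\right) = \left(\left(-7 + \sqrt{14}\right) + 8\right) \left(5 + 6\right) = \left(1 + \sqrt{14}\right) 11 = 11 + 11 \sqrt{14}$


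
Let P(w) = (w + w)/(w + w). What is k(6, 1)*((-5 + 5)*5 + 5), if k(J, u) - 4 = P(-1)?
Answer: 25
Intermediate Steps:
P(w) = 1 (P(w) = (2*w)/((2*w)) = (2*w)*(1/(2*w)) = 1)
k(J, u) = 5 (k(J, u) = 4 + 1 = 5)
k(6, 1)*((-5 + 5)*5 + 5) = 5*((-5 + 5)*5 + 5) = 5*(0*5 + 5) = 5*(0 + 5) = 5*5 = 25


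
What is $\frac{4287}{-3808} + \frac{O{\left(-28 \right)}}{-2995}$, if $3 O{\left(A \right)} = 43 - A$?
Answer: $- \frac{38789063}{34214880} \approx -1.1337$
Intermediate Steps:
$O{\left(A \right)} = \frac{43}{3} - \frac{A}{3}$ ($O{\left(A \right)} = \frac{43 - A}{3} = \frac{43}{3} - \frac{A}{3}$)
$\frac{4287}{-3808} + \frac{O{\left(-28 \right)}}{-2995} = \frac{4287}{-3808} + \frac{\frac{43}{3} - - \frac{28}{3}}{-2995} = 4287 \left(- \frac{1}{3808}\right) + \left(\frac{43}{3} + \frac{28}{3}\right) \left(- \frac{1}{2995}\right) = - \frac{4287}{3808} + \frac{71}{3} \left(- \frac{1}{2995}\right) = - \frac{4287}{3808} - \frac{71}{8985} = - \frac{38789063}{34214880}$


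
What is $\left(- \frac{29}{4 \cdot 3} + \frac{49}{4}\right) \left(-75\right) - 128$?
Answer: $- \frac{1731}{2} \approx -865.5$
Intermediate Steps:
$\left(- \frac{29}{4 \cdot 3} + \frac{49}{4}\right) \left(-75\right) - 128 = \left(- \frac{29}{12} + 49 \cdot \frac{1}{4}\right) \left(-75\right) - 128 = \left(\left(-29\right) \frac{1}{12} + \frac{49}{4}\right) \left(-75\right) - 128 = \left(- \frac{29}{12} + \frac{49}{4}\right) \left(-75\right) - 128 = \frac{59}{6} \left(-75\right) - 128 = - \frac{1475}{2} - 128 = - \frac{1731}{2}$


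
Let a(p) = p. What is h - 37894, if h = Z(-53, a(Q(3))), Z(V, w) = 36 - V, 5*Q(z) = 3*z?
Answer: -37805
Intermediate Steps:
Q(z) = 3*z/5 (Q(z) = (3*z)/5 = 3*z/5)
h = 89 (h = 36 - 1*(-53) = 36 + 53 = 89)
h - 37894 = 89 - 37894 = -37805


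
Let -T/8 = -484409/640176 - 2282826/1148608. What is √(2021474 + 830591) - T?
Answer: -63056452189/2872309668 + √2852065 ≈ 1666.9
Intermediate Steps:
T = 63056452189/2872309668 (T = -8*(-484409/640176 - 2282826/1148608) = -8*(-484409*1/640176 - 2282826*1/1148608) = -8*(-484409/640176 - 1141413/574304) = -8*(-63056452189/22978477344) = 63056452189/2872309668 ≈ 21.953)
√(2021474 + 830591) - T = √(2021474 + 830591) - 1*63056452189/2872309668 = √2852065 - 63056452189/2872309668 = -63056452189/2872309668 + √2852065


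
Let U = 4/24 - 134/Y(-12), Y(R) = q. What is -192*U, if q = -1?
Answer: -25760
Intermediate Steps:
Y(R) = -1
U = 805/6 (U = 4/24 - 134/(-1) = 4*(1/24) - 134*(-1) = ⅙ + 134 = 805/6 ≈ 134.17)
-192*U = -192*805/6 = -25760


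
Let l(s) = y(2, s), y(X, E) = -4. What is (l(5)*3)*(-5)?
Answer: 60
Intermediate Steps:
l(s) = -4
(l(5)*3)*(-5) = -4*3*(-5) = -12*(-5) = 60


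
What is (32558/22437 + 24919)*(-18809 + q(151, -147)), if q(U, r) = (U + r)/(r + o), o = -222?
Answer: -3880726265924525/8279253 ≈ -4.6873e+8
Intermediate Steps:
q(U, r) = (U + r)/(-222 + r) (q(U, r) = (U + r)/(r - 222) = (U + r)/(-222 + r))
(32558/22437 + 24919)*(-18809 + q(151, -147)) = (32558/22437 + 24919)*(-18809 + (151 - 147)/(-222 - 147)) = (32558*(1/22437) + 24919)*(-18809 + 4/(-369)) = (32558/22437 + 24919)*(-18809 - 1/369*4) = 559140161*(-18809 - 4/369)/22437 = (559140161/22437)*(-6940525/369) = -3880726265924525/8279253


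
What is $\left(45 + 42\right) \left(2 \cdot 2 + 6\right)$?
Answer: $870$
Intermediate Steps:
$\left(45 + 42\right) \left(2 \cdot 2 + 6\right) = 87 \left(4 + 6\right) = 87 \cdot 10 = 870$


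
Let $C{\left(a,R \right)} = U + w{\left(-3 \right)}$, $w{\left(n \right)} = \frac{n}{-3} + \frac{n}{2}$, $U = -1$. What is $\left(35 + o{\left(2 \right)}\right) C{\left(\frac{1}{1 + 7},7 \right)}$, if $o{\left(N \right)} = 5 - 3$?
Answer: $- \frac{111}{2} \approx -55.5$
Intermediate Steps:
$w{\left(n \right)} = \frac{n}{6}$ ($w{\left(n \right)} = n \left(- \frac{1}{3}\right) + n \frac{1}{2} = - \frac{n}{3} + \frac{n}{2} = \frac{n}{6}$)
$o{\left(N \right)} = 2$
$C{\left(a,R \right)} = - \frac{3}{2}$ ($C{\left(a,R \right)} = -1 + \frac{1}{6} \left(-3\right) = -1 - \frac{1}{2} = - \frac{3}{2}$)
$\left(35 + o{\left(2 \right)}\right) C{\left(\frac{1}{1 + 7},7 \right)} = \left(35 + 2\right) \left(- \frac{3}{2}\right) = 37 \left(- \frac{3}{2}\right) = - \frac{111}{2}$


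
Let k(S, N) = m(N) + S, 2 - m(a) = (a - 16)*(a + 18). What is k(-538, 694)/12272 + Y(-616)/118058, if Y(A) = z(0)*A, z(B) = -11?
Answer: -3560685669/90550486 ≈ -39.323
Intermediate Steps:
m(a) = 2 - (-16 + a)*(18 + a) (m(a) = 2 - (a - 16)*(a + 18) = 2 - (-16 + a)*(18 + a))
Y(A) = -11*A
k(S, N) = 290 + S - N**2 - 2*N (k(S, N) = (290 - N**2 - 2*N) + S = 290 + S - N**2 - 2*N)
k(-538, 694)/12272 + Y(-616)/118058 = (290 - 538 - 1*694**2 - 2*694)/12272 - 11*(-616)/118058 = (290 - 538 - 1*481636 - 1388)*(1/12272) + 6776*(1/118058) = (290 - 538 - 481636 - 1388)*(1/12272) + 3388/59029 = -483272*1/12272 + 3388/59029 = -60409/1534 + 3388/59029 = -3560685669/90550486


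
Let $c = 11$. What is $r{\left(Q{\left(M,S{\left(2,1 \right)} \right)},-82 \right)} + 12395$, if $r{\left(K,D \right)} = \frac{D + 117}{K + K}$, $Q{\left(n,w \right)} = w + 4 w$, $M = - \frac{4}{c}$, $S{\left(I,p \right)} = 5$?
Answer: $\frac{123957}{10} \approx 12396.0$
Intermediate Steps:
$M = - \frac{4}{11} \approx -0.36364$
$Q{\left(n,w \right)} = 5 w$
$r{\left(K,D \right)} = \frac{117 + D}{2 K}$
$r{\left(Q{\left(M,S{\left(2,1 \right)} \right)},-82 \right)} + 12395 = \frac{117 - 82}{2 \cdot 5 \cdot 5} + 12395 = \frac{1}{2} \cdot \frac{1}{25} \cdot 35 + 12395 = \frac{7}{10} + 12395 = \frac{123957}{10}$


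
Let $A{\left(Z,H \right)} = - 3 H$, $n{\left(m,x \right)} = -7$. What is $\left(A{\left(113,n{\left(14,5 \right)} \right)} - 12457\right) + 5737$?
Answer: $-6699$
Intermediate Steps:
$\left(A{\left(113,n{\left(14,5 \right)} \right)} - 12457\right) + 5737 = \left(\left(-3\right) \left(-7\right) - 12457\right) + 5737 = \left(21 - 12457\right) + 5737 = -12436 + 5737 = -6699$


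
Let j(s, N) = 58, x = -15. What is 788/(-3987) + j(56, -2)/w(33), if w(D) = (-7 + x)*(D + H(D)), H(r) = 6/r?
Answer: -403243/1455255 ≈ -0.27709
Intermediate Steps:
w(D) = -132/D - 22*D (w(D) = (-7 - 15)*(D + 6/D) = -22*(D + 6/D) = -132/D - 22*D)
788/(-3987) + j(56, -2)/w(33) = 788/(-3987) + 58/(-132/33 - 22*33) = 788*(-1/3987) + 58/(-132*1/33 - 726) = -788/3987 + 58/(-4 - 726) = -788/3987 + 58/(-730) = -788/3987 + 58*(-1/730) = -788/3987 - 29/365 = -403243/1455255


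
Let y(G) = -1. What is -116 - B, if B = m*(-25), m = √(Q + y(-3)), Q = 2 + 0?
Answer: -91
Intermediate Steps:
Q = 2
m = 1 (m = √(2 - 1) = √1 = 1)
B = -25 (B = 1*(-25) = -25)
-116 - B = -116 - 1*(-25) = -116 + 25 = -91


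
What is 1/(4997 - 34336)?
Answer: -1/29339 ≈ -3.4084e-5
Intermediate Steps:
1/(4997 - 34336) = 1/(-29339) = -1/29339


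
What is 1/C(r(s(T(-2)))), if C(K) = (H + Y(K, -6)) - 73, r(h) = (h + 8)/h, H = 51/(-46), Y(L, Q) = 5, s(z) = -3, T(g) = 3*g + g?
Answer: -46/3179 ≈ -0.014470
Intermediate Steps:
T(g) = 4*g
H = -51/46 (H = 51*(-1/46) = -51/46 ≈ -1.1087)
r(h) = (8 + h)/h
C(K) = -3179/46 (C(K) = (-51/46 + 5) - 73 = 179/46 - 73 = -3179/46)
1/C(r(s(T(-2)))) = 1/(-3179/46) = -46/3179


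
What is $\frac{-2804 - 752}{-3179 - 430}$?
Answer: $\frac{3556}{3609} \approx 0.98531$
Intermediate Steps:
$\frac{-2804 - 752}{-3179 - 430} = - \frac{3556}{-3609} = \left(-3556\right) \left(- \frac{1}{3609}\right) = \frac{3556}{3609}$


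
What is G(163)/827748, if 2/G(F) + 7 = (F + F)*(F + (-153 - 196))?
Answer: -1/25098560982 ≈ -3.9843e-11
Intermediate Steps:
G(F) = 2/(-7 + 2*F*(-349 + F)) (G(F) = 2/(-7 + (F + F)*(F + (-153 - 196))) = 2/(-7 + (2*F)*(F - 349)) = 2/(-7 + (2*F)*(-349 + F)) = 2/(-7 + 2*F*(-349 + F)))
G(163)/827748 = (2/(-7 - 698*163 + 2*163²))/827748 = (2/(-7 - 113774 + 2*26569))*(1/827748) = (2/(-7 - 113774 + 53138))*(1/827748) = (2/(-60643))*(1/827748) = (2*(-1/60643))*(1/827748) = -2/60643*1/827748 = -1/25098560982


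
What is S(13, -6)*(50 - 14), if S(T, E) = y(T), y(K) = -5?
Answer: -180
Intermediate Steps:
S(T, E) = -5
S(13, -6)*(50 - 14) = -5*(50 - 14) = -5*36 = -180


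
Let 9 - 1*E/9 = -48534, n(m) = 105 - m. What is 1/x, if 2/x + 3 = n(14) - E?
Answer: -436799/2 ≈ -2.1840e+5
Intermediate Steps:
E = 436887 (E = 81 - 9*(-48534) = 81 + 436806 = 436887)
x = -2/436799 (x = 2/(-3 + ((105 - 1*14) - 1*436887)) = 2/(-3 + ((105 - 14) - 436887)) = 2/(-3 + (91 - 436887)) = 2/(-3 - 436796) = 2/(-436799) = 2*(-1/436799) = -2/436799 ≈ -4.5788e-6)
1/x = 1/(-2/436799) = -436799/2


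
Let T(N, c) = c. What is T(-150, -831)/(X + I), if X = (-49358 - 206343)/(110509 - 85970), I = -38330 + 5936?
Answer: 20391909/795172067 ≈ 0.025645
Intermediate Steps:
I = -32394
X = -255701/24539 ≈ -10.420
T(-150, -831)/(X + I) = -831/(-255701/24539 - 32394) = -831/(-795172067/24539) = -831*(-24539/795172067) = 20391909/795172067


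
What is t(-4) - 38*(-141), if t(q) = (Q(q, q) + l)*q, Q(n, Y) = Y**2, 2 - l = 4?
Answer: 5302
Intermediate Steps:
l = -2 (l = 2 - 1*4 = 2 - 4 = -2)
t(q) = q*(-2 + q**2) (t(q) = (q**2 - 2)*q = (-2 + q**2)*q = q*(-2 + q**2))
t(-4) - 38*(-141) = -4*(-2 + (-4)**2) - 38*(-141) = -4*(-2 + 16) + 5358 = -4*14 + 5358 = -56 + 5358 = 5302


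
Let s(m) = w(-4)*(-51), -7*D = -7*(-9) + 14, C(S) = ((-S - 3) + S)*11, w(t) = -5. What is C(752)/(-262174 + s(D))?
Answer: 33/261919 ≈ 0.00012599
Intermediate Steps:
C(S) = -33 (C(S) = ((-3 - S) + S)*11 = -3*11 = -33)
D = -11 (D = -(-7*(-9) + 14)/7 = -(63 + 14)/7 = -1/7*77 = -11)
s(m) = 255 (s(m) = -5*(-51) = 255)
C(752)/(-262174 + s(D)) = -33/(-262174 + 255) = -33/(-261919) = -33*(-1/261919) = 33/261919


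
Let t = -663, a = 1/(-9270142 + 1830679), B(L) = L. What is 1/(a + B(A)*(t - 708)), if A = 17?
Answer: -7439463/173391564142 ≈ -4.2906e-5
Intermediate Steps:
a = -1/7439463 (a = 1/(-7439463) = -1/7439463 ≈ -1.3442e-7)
1/(a + B(A)*(t - 708)) = 1/(-1/7439463 + 17*(-663 - 708)) = 1/(-1/7439463 + 17*(-1371)) = 1/(-1/7439463 - 23307) = 1/(-173391564142/7439463) = -7439463/173391564142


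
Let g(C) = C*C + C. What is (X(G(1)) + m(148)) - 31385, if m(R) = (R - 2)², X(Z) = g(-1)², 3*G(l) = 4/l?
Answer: -10069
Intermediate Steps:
G(l) = 4/(3*l) (G(l) = (4/l)/3 = 4/(3*l))
g(C) = C + C² (g(C) = C² + C = C + C²)
X(Z) = 0 (X(Z) = (-(1 - 1))² = (-1*0)² = 0² = 0)
m(R) = (-2 + R)²
(X(G(1)) + m(148)) - 31385 = (0 + (-2 + 148)²) - 31385 = (0 + 146²) - 31385 = (0 + 21316) - 31385 = 21316 - 31385 = -10069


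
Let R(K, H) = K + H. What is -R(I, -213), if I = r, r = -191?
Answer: 404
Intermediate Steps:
I = -191
R(K, H) = H + K
-R(I, -213) = -(-213 - 191) = -1*(-404) = 404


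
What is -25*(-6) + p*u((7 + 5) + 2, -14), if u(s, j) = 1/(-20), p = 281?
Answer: 2719/20 ≈ 135.95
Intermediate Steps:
u(s, j) = -1/20
-25*(-6) + p*u((7 + 5) + 2, -14) = -25*(-6) + 281*(-1/20) = 150 - 281/20 = 2719/20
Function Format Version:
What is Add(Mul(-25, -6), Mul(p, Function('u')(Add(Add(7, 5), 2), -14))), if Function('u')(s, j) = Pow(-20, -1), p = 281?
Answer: Rational(2719, 20) ≈ 135.95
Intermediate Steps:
Function('u')(s, j) = Rational(-1, 20)
Add(Mul(-25, -6), Mul(p, Function('u')(Add(Add(7, 5), 2), -14))) = Add(Mul(-25, -6), Mul(281, Rational(-1, 20))) = Add(150, Rational(-281, 20)) = Rational(2719, 20)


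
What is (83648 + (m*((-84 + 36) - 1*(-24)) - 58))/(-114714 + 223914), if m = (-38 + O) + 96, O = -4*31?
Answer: 42587/54600 ≈ 0.77998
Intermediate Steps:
O = -124
m = -66 (m = (-38 - 124) + 96 = -162 + 96 = -66)
(83648 + (m*((-84 + 36) - 1*(-24)) - 58))/(-114714 + 223914) = (83648 + (-66*((-84 + 36) - 1*(-24)) - 58))/(-114714 + 223914) = (83648 + (-66*(-48 + 24) - 58))/109200 = (83648 + (-66*(-24) - 58))*(1/109200) = (83648 + (1584 - 58))*(1/109200) = (83648 + 1526)*(1/109200) = 85174*(1/109200) = 42587/54600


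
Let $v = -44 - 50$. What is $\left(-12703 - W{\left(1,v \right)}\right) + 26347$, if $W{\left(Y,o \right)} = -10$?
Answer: $13654$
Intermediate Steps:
$v = -94$ ($v = -44 - 50 = -94$)
$\left(-12703 - W{\left(1,v \right)}\right) + 26347 = \left(-12703 - -10\right) + 26347 = \left(-12703 + 10\right) + 26347 = -12693 + 26347 = 13654$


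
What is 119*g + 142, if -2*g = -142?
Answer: 8591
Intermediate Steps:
g = 71 (g = -1/2*(-142) = 71)
119*g + 142 = 119*71 + 142 = 8449 + 142 = 8591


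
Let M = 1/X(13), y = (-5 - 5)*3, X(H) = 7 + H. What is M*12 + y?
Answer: -147/5 ≈ -29.400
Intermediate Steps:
y = -30 (y = -10*3 = -30)
M = 1/20 (M = 1/(7 + 13) = 1/20 ≈ 0.050000)
M*12 + y = (1/20)*12 - 30 = ⅗ - 30 = -147/5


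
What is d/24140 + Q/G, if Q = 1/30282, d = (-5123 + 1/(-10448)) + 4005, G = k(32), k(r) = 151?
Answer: -5341146082871/115327248880704 ≈ -0.046313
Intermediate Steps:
G = 151
d = -11680865/10448 (d = (-5123 - 1/10448) + 4005 = -53525105/10448 + 4005 = -11680865/10448 ≈ -1118.0)
Q = 1/30282 ≈ 3.3023e-5
d/24140 + Q/G = -11680865/10448/24140 + (1/30282)/151 = -11680865/10448*1/24140 + (1/30282)*(1/151) = -2336173/50442944 + 1/4572582 = -5341146082871/115327248880704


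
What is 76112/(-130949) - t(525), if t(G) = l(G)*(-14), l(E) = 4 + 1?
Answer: 9090318/130949 ≈ 69.419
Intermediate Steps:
l(E) = 5
t(G) = -70 (t(G) = 5*(-14) = -70)
76112/(-130949) - t(525) = 76112/(-130949) - 1*(-70) = 76112*(-1/130949) + 70 = -76112/130949 + 70 = 9090318/130949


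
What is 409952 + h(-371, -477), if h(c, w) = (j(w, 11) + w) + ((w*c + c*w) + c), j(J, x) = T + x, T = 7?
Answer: 763056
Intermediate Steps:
j(J, x) = 7 + x
h(c, w) = 18 + c + w + 2*c*w (h(c, w) = ((7 + 11) + w) + ((w*c + c*w) + c) = (18 + w) + ((c*w + c*w) + c) = (18 + w) + (2*c*w + c) = (18 + w) + (c + 2*c*w) = 18 + c + w + 2*c*w)
409952 + h(-371, -477) = 409952 + (18 - 371 - 477 + 2*(-371)*(-477)) = 409952 + (18 - 371 - 477 + 353934) = 409952 + 353104 = 763056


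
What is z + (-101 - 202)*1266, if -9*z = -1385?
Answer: -3450997/9 ≈ -3.8344e+5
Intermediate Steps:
z = 1385/9 (z = -1/9*(-1385) = 1385/9 ≈ 153.89)
z + (-101 - 202)*1266 = 1385/9 + (-101 - 202)*1266 = 1385/9 - 303*1266 = 1385/9 - 383598 = -3450997/9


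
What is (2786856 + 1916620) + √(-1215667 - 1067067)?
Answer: 4703476 + I*√2282734 ≈ 4.7035e+6 + 1510.9*I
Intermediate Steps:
(2786856 + 1916620) + √(-1215667 - 1067067) = 4703476 + √(-2282734) = 4703476 + I*√2282734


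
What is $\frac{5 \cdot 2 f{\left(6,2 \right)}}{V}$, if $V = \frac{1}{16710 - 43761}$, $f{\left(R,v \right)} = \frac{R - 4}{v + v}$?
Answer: $-135255$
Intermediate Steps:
$f{\left(R,v \right)} = \frac{-4 + R}{2 v}$
$V = - \frac{1}{27051}$ ($V = \frac{1}{-27051} = - \frac{1}{27051} \approx -3.6967 \cdot 10^{-5}$)
$\frac{5 \cdot 2 f{\left(6,2 \right)}}{V} = \frac{5 \cdot 2 \frac{-4 + 6}{2 \cdot 2}}{- \frac{1}{27051}} = 10 \cdot \frac{1}{2} \cdot \frac{1}{2} \cdot 2 \left(-27051\right) = 10 \cdot \frac{1}{2} \left(-27051\right) = 5 \left(-27051\right) = -135255$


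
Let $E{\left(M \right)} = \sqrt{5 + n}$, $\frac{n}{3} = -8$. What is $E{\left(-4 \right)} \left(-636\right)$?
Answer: $- 636 i \sqrt{19} \approx - 2772.3 i$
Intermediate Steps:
$n = -24$ ($n = 3 \left(-8\right) = -24$)
$E{\left(M \right)} = i \sqrt{19}$ ($E{\left(M \right)} = \sqrt{5 - 24} = \sqrt{-19} = i \sqrt{19}$)
$E{\left(-4 \right)} \left(-636\right) = i \sqrt{19} \left(-636\right) = - 636 i \sqrt{19}$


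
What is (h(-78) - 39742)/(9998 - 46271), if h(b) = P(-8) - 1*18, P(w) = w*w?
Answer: 13232/12091 ≈ 1.0944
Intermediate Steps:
P(w) = w²
h(b) = 46 (h(b) = (-8)² - 1*18 = 64 - 18 = 46)
(h(-78) - 39742)/(9998 - 46271) = (46 - 39742)/(9998 - 46271) = -39696/(-36273) = -39696*(-1/36273) = 13232/12091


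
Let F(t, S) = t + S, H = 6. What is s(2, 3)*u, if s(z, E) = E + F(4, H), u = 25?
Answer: 325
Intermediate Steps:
F(t, S) = S + t
s(z, E) = 10 + E (s(z, E) = E + (6 + 4) = E + 10 = 10 + E)
s(2, 3)*u = (10 + 3)*25 = 13*25 = 325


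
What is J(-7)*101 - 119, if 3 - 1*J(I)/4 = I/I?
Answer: 689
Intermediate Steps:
J(I) = 8 (J(I) = 12 - 4*I/I = 12 - 4*1 = 12 - 4 = 8)
J(-7)*101 - 119 = 8*101 - 119 = 808 - 119 = 689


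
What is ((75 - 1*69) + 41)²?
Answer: 2209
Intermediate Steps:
((75 - 1*69) + 41)² = ((75 - 69) + 41)² = (6 + 41)² = 47² = 2209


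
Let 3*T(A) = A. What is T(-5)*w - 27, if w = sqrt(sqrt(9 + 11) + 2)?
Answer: -27 - 5*sqrt(2 + 2*sqrt(5))/3 ≈ -31.240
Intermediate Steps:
T(A) = A/3
w = sqrt(2 + 2*sqrt(5)) (w = sqrt(sqrt(20) + 2) = sqrt(2*sqrt(5) + 2) = sqrt(2 + 2*sqrt(5)) ≈ 2.5440)
T(-5)*w - 27 = ((1/3)*(-5))*sqrt(2 + 2*sqrt(5)) - 27 = -5*sqrt(2 + 2*sqrt(5))/3 - 27 = -27 - 5*sqrt(2 + 2*sqrt(5))/3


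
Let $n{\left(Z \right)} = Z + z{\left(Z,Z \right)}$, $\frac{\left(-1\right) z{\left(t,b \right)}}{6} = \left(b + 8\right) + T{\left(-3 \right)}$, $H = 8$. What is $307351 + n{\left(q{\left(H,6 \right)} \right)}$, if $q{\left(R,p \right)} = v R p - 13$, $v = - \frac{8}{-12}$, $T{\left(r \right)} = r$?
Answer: $307226$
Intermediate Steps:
$v = \frac{2}{3}$ ($v = \left(-8\right) \left(- \frac{1}{12}\right) = \frac{2}{3} \approx 0.66667$)
$q{\left(R,p \right)} = -13 + \frac{2 R p}{3}$ ($q{\left(R,p \right)} = \frac{2 R}{3} p - 13 = \frac{2 R p}{3} - 13 = -13 + \frac{2 R p}{3}$)
$z{\left(t,b \right)} = -30 - 6 b$ ($z{\left(t,b \right)} = - 6 \left(\left(b + 8\right) - 3\right) = - 6 \left(\left(8 + b\right) - 3\right) = - 6 \left(5 + b\right) = -30 - 6 b$)
$n{\left(Z \right)} = -30 - 5 Z$ ($n{\left(Z \right)} = Z - \left(30 + 6 Z\right) = -30 - 5 Z$)
$307351 + n{\left(q{\left(H,6 \right)} \right)} = 307351 - \left(30 + 5 \left(-13 + \frac{2}{3} \cdot 8 \cdot 6\right)\right) = 307351 - \left(30 + 5 \left(-13 + 32\right)\right) = 307351 - 125 = 307226$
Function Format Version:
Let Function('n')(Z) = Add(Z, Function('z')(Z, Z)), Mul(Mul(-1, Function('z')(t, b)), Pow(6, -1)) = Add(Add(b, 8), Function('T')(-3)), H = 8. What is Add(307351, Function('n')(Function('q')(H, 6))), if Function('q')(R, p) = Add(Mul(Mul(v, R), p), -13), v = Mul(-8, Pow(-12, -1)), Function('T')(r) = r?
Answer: 307226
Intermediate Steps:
v = Rational(2, 3) (v = Mul(-8, Rational(-1, 12)) = Rational(2, 3) ≈ 0.66667)
Function('q')(R, p) = Add(-13, Mul(Rational(2, 3), R, p)) (Function('q')(R, p) = Add(Mul(Mul(Rational(2, 3), R), p), -13) = Add(Mul(Rational(2, 3), R, p), -13) = Add(-13, Mul(Rational(2, 3), R, p)))
Function('z')(t, b) = Add(-30, Mul(-6, b)) (Function('z')(t, b) = Mul(-6, Add(Add(b, 8), -3)) = Mul(-6, Add(Add(8, b), -3)) = Mul(-6, Add(5, b)) = Add(-30, Mul(-6, b)))
Function('n')(Z) = Add(-30, Mul(-5, Z)) (Function('n')(Z) = Add(Z, Add(-30, Mul(-6, Z))) = Add(-30, Mul(-5, Z)))
Add(307351, Function('n')(Function('q')(H, 6))) = Add(307351, Add(-30, Mul(-5, Add(-13, Mul(Rational(2, 3), 8, 6))))) = Add(307351, Add(-30, Mul(-5, Add(-13, 32)))) = Add(307351, Add(-30, Mul(-5, 19))) = Add(307351, Add(-30, -95)) = Add(307351, -125) = 307226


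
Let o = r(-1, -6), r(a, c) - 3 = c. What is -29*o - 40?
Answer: 47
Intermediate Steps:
r(a, c) = 3 + c
o = -3 (o = 3 - 6 = -3)
-29*o - 40 = -29*(-3) - 40 = 87 - 40 = 47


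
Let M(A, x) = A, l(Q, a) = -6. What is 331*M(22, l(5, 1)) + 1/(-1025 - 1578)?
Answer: 18955045/2603 ≈ 7282.0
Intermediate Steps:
331*M(22, l(5, 1)) + 1/(-1025 - 1578) = 331*22 + 1/(-1025 - 1578) = 7282 + 1/(-2603) = 7282 - 1/2603 = 18955045/2603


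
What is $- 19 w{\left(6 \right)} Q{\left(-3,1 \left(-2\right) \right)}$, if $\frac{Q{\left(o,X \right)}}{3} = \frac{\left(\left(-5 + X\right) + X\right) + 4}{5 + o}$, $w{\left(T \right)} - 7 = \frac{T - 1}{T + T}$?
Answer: $\frac{8455}{8} \approx 1056.9$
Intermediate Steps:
$w{\left(T \right)} = 7 + \frac{-1 + T}{2 T}$ ($w{\left(T \right)} = 7 + \frac{T - 1}{T + T} = 7 + \frac{-1 + T}{2 T}$)
$Q{\left(o,X \right)} = \frac{3 \left(-1 + 2 X\right)}{5 + o}$ ($Q{\left(o,X \right)} = 3 \frac{\left(\left(-5 + X\right) + X\right) + 4}{5 + o} = 3 \frac{\left(-5 + 2 X\right) + 4}{5 + o} = 3 \frac{-1 + 2 X}{5 + o} = \frac{3 \left(-1 + 2 X\right)}{5 + o}$)
$- 19 w{\left(6 \right)} Q{\left(-3,1 \left(-2\right) \right)} = - 19 \frac{-1 + 15 \cdot 6}{2 \cdot 6} \frac{3 \left(-1 + 2 \cdot 1 \left(-2\right)\right)}{5 - 3} = - 19 \cdot \frac{1}{2} \cdot \frac{1}{6} \left(-1 + 90\right) \frac{3 \left(-1 + 2 \left(-2\right)\right)}{2} = - 19 \cdot \frac{1}{2} \cdot \frac{1}{6} \cdot 89 \cdot 3 \cdot \frac{1}{2} \left(-1 - 4\right) = \left(-19\right) \frac{89}{12} \cdot 3 \cdot \frac{1}{2} \left(-5\right) = \left(- \frac{1691}{12}\right) \left(- \frac{15}{2}\right) = \frac{8455}{8}$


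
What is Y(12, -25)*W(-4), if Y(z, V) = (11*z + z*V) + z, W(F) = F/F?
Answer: -156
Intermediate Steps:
W(F) = 1
Y(z, V) = 12*z + V*z (Y(z, V) = (11*z + V*z) + z = 12*z + V*z)
Y(12, -25)*W(-4) = (12*(12 - 25))*1 = (12*(-13))*1 = -156*1 = -156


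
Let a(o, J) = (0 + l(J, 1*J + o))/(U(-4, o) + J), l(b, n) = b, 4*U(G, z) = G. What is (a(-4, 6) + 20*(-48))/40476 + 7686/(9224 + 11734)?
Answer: 5773889/16831270 ≈ 0.34305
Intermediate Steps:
U(G, z) = G/4
a(o, J) = J/(-1 + J) (a(o, J) = (0 + J)/((¼)*(-4) + J) = J/(-1 + J))
(a(-4, 6) + 20*(-48))/40476 + 7686/(9224 + 11734) = (6/(-1 + 6) + 20*(-48))/40476 + 7686/(9224 + 11734) = (6/5 - 960)*(1/40476) + 7686/20958 = (6*(⅕) - 960)*(1/40476) + 7686*(1/20958) = (6/5 - 960)*(1/40476) + 183/499 = -4794/5*1/40476 + 183/499 = -799/33730 + 183/499 = 5773889/16831270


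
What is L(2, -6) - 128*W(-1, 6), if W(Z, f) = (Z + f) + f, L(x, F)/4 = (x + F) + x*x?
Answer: -1408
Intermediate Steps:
L(x, F) = 4*F + 4*x + 4*x² (L(x, F) = 4*((x + F) + x*x) = 4*((F + x) + x²) = 4*(F + x + x²) = 4*F + 4*x + 4*x²)
W(Z, f) = Z + 2*f
L(2, -6) - 128*W(-1, 6) = (4*(-6) + 4*2 + 4*2²) - 128*(-1 + 2*6) = (-24 + 8 + 4*4) - 128*(-1 + 12) = (-24 + 8 + 16) - 128*11 = 0 - 1408 = -1408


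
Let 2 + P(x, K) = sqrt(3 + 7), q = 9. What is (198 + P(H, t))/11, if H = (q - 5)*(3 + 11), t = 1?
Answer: 196/11 + sqrt(10)/11 ≈ 18.106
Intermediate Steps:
H = 56 (H = (9 - 5)*(3 + 11) = 4*14 = 56)
P(x, K) = -2 + sqrt(10) (P(x, K) = -2 + sqrt(3 + 7) = -2 + sqrt(10))
(198 + P(H, t))/11 = (198 + (-2 + sqrt(10)))/11 = (196 + sqrt(10))*(1/11) = 196/11 + sqrt(10)/11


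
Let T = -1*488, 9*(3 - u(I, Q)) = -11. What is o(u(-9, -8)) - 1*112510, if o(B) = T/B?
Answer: -2139886/19 ≈ -1.1263e+5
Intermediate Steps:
u(I, Q) = 38/9 (u(I, Q) = 3 - ⅑*(-11) = 3 + 11/9 = 38/9)
T = -488
o(B) = -488/B
o(u(-9, -8)) - 1*112510 = -488/38/9 - 1*112510 = -488*9/38 - 112510 = -2196/19 - 112510 = -2139886/19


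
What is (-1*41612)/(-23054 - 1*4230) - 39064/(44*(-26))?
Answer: 34794572/975403 ≈ 35.672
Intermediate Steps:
(-1*41612)/(-23054 - 1*4230) - 39064/(44*(-26)) = -41612/(-23054 - 4230) - 39064/(-1144) = -41612/(-27284) - 39064*(-1/1144) = -41612*(-1/27284) + 4883/143 = 10403/6821 + 4883/143 = 34794572/975403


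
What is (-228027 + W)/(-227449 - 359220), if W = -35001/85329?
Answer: 2161927876/5562208789 ≈ 0.38868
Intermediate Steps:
W = -3889/9481 (W = -35001*1/85329 = -3889/9481 ≈ -0.41019)
(-228027 + W)/(-227449 - 359220) = (-228027 - 3889/9481)/(-227449 - 359220) = -2161927876/9481/(-586669) = -2161927876/9481*(-1/586669) = 2161927876/5562208789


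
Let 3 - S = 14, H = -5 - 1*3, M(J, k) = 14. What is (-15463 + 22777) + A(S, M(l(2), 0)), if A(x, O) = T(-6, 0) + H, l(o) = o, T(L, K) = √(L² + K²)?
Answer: 7312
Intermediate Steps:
T(L, K) = √(K² + L²)
H = -8 (H = -5 - 3 = -8)
S = -11 (S = 3 - 1*14 = 3 - 14 = -11)
A(x, O) = -2 (A(x, O) = √(0² + (-6)²) - 8 = √(0 + 36) - 8 = √36 - 8 = 6 - 8 = -2)
(-15463 + 22777) + A(S, M(l(2), 0)) = (-15463 + 22777) - 2 = 7314 - 2 = 7312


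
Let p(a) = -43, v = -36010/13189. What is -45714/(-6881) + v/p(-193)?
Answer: 26173428488/3902400887 ≈ 6.7070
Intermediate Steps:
v = -36010/13189 (v = -36010*1/13189 = -36010/13189 ≈ -2.7303)
-45714/(-6881) + v/p(-193) = -45714/(-6881) - 36010/13189/(-43) = -45714*(-1/6881) - 36010/13189*(-1/43) = 45714/6881 + 36010/567127 = 26173428488/3902400887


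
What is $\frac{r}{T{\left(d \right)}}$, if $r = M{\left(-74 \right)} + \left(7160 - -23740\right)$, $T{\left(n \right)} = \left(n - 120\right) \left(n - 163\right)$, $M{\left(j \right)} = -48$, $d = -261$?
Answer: $\frac{2571}{13462} \approx 0.19098$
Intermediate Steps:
$T{\left(n \right)} = \left(-163 + n\right) \left(-120 + n\right)$ ($T{\left(n \right)} = \left(-120 + n\right) \left(-163 + n\right) = \left(-163 + n\right) \left(-120 + n\right)$)
$r = 30852$ ($r = -48 + \left(7160 - -23740\right) = -48 + \left(7160 + 23740\right) = -48 + 30900 = 30852$)
$\frac{r}{T{\left(d \right)}} = \frac{30852}{19560 + \left(-261\right)^{2} - -73863} = \frac{30852}{19560 + 68121 + 73863} = \frac{30852}{161544} = 30852 \cdot \frac{1}{161544} = \frac{2571}{13462}$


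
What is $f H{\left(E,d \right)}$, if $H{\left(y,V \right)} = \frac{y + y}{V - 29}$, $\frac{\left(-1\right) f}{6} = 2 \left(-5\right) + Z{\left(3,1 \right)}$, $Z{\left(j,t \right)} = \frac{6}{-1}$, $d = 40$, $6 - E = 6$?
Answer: $0$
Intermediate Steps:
$E = 0$ ($E = 6 - 6 = 0$)
$Z{\left(j,t \right)} = -6$ ($Z{\left(j,t \right)} = 6 \left(-1\right) = -6$)
$f = 96$ ($f = - 6 \left(2 \left(-5\right) - 6\right) = - 6 \left(-10 - 6\right) = \left(-6\right) \left(-16\right) = 96$)
$H{\left(y,V \right)} = \frac{2 y}{-29 + V}$
$f H{\left(E,d \right)} = 96 \cdot 2 \cdot 0 \frac{1}{-29 + 40} = 96 \cdot 2 \cdot 0 \cdot \frac{1}{11} = 96 \cdot 0 = 0$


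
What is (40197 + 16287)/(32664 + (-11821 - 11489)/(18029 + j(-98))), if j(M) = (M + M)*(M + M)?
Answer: 35424882/20485513 ≈ 1.7293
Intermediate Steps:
j(M) = 4*M² (j(M) = (2*M)*(2*M) = 4*M²)
(40197 + 16287)/(32664 + (-11821 - 11489)/(18029 + j(-98))) = (40197 + 16287)/(32664 + (-11821 - 11489)/(18029 + 4*(-98)²)) = 56484/(32664 - 23310/(18029 + 4*9604)) = 56484/(32664 - 23310/(18029 + 38416)) = 56484/(32664 - 23310/56445) = 56484/(32664 - 23310*1/56445) = 56484/(32664 - 1554/3763) = 56484/(122913078/3763) = 56484*(3763/122913078) = 35424882/20485513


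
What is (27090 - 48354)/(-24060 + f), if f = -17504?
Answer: 5316/10391 ≈ 0.51160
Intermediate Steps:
(27090 - 48354)/(-24060 + f) = (27090 - 48354)/(-24060 - 17504) = -21264/(-41564) = -21264*(-1/41564) = 5316/10391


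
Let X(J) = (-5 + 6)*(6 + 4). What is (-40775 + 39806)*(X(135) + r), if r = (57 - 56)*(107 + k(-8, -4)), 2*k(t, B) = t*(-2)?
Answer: -121125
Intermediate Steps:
k(t, B) = -t (k(t, B) = (t*(-2))/2 = (-2*t)/2 = -t)
X(J) = 10 (X(J) = 1*10 = 10)
r = 115 (r = (57 - 56)*(107 - 1*(-8)) = 1*(107 + 8) = 1*115 = 115)
(-40775 + 39806)*(X(135) + r) = (-40775 + 39806)*(10 + 115) = -969*125 = -121125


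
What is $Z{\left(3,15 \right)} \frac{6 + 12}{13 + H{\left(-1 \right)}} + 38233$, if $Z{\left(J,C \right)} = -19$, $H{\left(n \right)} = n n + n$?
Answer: $\frac{496687}{13} \approx 38207.0$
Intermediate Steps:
$H{\left(n \right)} = n + n^{2}$ ($H{\left(n \right)} = n^{2} + n = n + n^{2}$)
$Z{\left(3,15 \right)} \frac{6 + 12}{13 + H{\left(-1 \right)}} + 38233 = - 19 \frac{6 + 12}{13 - \left(1 - 1\right)} + 38233 = - 19 \frac{18}{13 - 0} + 38233 = - 19 \frac{18}{13 + 0} + 38233 = - 19 \cdot \frac{18}{13} + 38233 = - 19 \cdot 18 \cdot \frac{1}{13} + 38233 = \left(-19\right) \frac{18}{13} + 38233 = - \frac{342}{13} + 38233 = \frac{496687}{13}$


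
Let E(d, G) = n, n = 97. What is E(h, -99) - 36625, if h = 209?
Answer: -36528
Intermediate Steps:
E(d, G) = 97
E(h, -99) - 36625 = 97 - 36625 = -36528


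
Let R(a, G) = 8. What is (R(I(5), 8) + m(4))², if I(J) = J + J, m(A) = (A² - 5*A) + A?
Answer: 64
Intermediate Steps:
m(A) = A² - 4*A
I(J) = 2*J
(R(I(5), 8) + m(4))² = (8 + 4*(-4 + 4))² = (8 + 4*0)² = (8 + 0)² = 8² = 64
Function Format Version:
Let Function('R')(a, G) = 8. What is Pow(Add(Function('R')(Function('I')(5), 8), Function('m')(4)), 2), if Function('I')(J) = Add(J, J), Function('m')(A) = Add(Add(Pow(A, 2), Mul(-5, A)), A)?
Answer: 64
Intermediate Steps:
Function('m')(A) = Add(Pow(A, 2), Mul(-4, A))
Function('I')(J) = Mul(2, J)
Pow(Add(Function('R')(Function('I')(5), 8), Function('m')(4)), 2) = Pow(Add(8, Mul(4, Add(-4, 4))), 2) = Pow(Add(8, Mul(4, 0)), 2) = Pow(Add(8, 0), 2) = Pow(8, 2) = 64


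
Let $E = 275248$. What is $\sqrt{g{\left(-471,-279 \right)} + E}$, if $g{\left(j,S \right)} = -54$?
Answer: $\sqrt{275194} \approx 524.59$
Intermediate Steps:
$\sqrt{g{\left(-471,-279 \right)} + E} = \sqrt{-54 + 275248} = \sqrt{275194}$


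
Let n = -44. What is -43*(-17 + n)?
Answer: 2623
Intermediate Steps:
-43*(-17 + n) = -43*(-17 - 44) = -43*(-61) = 2623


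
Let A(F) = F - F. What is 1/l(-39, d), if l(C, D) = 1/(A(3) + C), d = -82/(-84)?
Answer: -39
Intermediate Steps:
A(F) = 0
d = 41/42 (d = -82*(-1/84) = 41/42 ≈ 0.97619)
l(C, D) = 1/C (l(C, D) = 1/(0 + C) = 1/C)
1/l(-39, d) = 1/(1/(-39)) = 1/(-1/39) = -39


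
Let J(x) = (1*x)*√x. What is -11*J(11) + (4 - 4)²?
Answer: -121*√11 ≈ -401.31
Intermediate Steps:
J(x) = x^(3/2) (J(x) = x*√x = x^(3/2))
-11*J(11) + (4 - 4)² = -121*√11 + (4 - 4)² = -121*√11 + 0² = -121*√11 + 0 = -121*√11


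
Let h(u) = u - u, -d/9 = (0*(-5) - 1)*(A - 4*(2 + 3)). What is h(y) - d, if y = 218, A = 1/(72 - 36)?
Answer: 719/4 ≈ 179.75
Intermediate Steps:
A = 1/36 ≈ 0.027778
d = -719/4 (d = -9*(0*(-5) - 1)*(1/36 - 4*(2 + 3)) = -9*(0 - 1)*(1/36 - 4*5) = -(-9)*(1/36 - 20) = -(-9)*(-719)/36 = -9*719/36 = -719/4 ≈ -179.75)
h(u) = 0
h(y) - d = 0 - 1*(-719/4) = 0 + 719/4 = 719/4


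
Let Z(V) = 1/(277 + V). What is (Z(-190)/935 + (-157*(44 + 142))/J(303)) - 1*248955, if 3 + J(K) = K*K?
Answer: -28169517054799/113150895 ≈ -2.4896e+5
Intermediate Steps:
J(K) = -3 + K² (J(K) = -3 + K*K = -3 + K²)
(Z(-190)/935 + (-157*(44 + 142))/J(303)) - 1*248955 = (1/((277 - 190)*935) + (-157*(44 + 142))/(-3 + 303²)) - 1*248955 = ((1/935)/87 + (-157*186)/(-3 + 91809)) - 248955 = ((1/87)*(1/935) - 29202/91806) - 248955 = (1/81345 - 29202*1/91806) - 248955 = (1/81345 - 4867/15301) - 248955 = -35990074/113150895 - 248955 = -28169517054799/113150895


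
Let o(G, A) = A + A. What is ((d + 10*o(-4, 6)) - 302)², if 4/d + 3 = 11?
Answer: 131769/4 ≈ 32942.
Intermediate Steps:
o(G, A) = 2*A
d = ½ (d = 4/(-3 + 11) = 4/8 = 4*(⅛) = ½ ≈ 0.50000)
((d + 10*o(-4, 6)) - 302)² = ((½ + 10*(2*6)) - 302)² = ((½ + 10*12) - 302)² = ((½ + 120) - 302)² = (241/2 - 302)² = (-363/2)² = 131769/4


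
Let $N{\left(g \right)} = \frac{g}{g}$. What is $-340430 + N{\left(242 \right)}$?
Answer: $-340429$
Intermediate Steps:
$N{\left(g \right)} = 1$
$-340430 + N{\left(242 \right)} = -340430 + 1 = -340429$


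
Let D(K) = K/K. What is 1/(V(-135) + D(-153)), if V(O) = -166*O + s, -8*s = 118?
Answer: 4/89585 ≈ 4.4650e-5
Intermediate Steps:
D(K) = 1
s = -59/4 (s = -1/8*118 = -59/4 ≈ -14.750)
V(O) = -59/4 - 166*O (V(O) = -166*O - 59/4 = -59/4 - 166*O)
1/(V(-135) + D(-153)) = 1/((-59/4 - 166*(-135)) + 1) = 1/((-59/4 + 22410) + 1) = 1/(89581/4 + 1) = 1/(89585/4) = 4/89585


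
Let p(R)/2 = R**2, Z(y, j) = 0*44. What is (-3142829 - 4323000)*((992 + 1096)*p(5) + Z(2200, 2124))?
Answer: -779432547600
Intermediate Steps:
Z(y, j) = 0
p(R) = 2*R**2
(-3142829 - 4323000)*((992 + 1096)*p(5) + Z(2200, 2124)) = (-3142829 - 4323000)*((992 + 1096)*(2*5**2) + 0) = -7465829*(2088*(2*25) + 0) = -7465829*(2088*50 + 0) = -7465829*(104400 + 0) = -7465829*104400 = -779432547600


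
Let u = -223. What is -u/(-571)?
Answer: -223/571 ≈ -0.39054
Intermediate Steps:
-u/(-571) = -(-223)/(-571) = -(-223)*(-1)/571 = -1*223/571 = -223/571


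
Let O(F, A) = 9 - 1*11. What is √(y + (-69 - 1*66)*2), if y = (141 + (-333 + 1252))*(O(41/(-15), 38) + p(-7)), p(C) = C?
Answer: 3*I*√1090 ≈ 99.045*I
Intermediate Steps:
O(F, A) = -2 (O(F, A) = 9 - 11 = -2)
y = -9540 (y = (141 + (-333 + 1252))*(-2 - 7) = (141 + 919)*(-9) = 1060*(-9) = -9540)
√(y + (-69 - 1*66)*2) = √(-9540 + (-69 - 1*66)*2) = √(-9540 + (-69 - 66)*2) = √(-9540 - 135*2) = √(-9540 - 270) = √(-9810) = 3*I*√1090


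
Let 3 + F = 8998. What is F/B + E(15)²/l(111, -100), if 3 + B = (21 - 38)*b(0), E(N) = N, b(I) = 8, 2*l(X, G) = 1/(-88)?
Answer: -5513395/139 ≈ -39665.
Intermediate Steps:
l(X, G) = -1/176 (l(X, G) = (½)/(-88) = (½)*(-1/88) = -1/176)
F = 8995 (F = -3 + 8998 = 8995)
B = -139 (B = -3 + (21 - 38)*8 = -3 - 17*8 = -3 - 136 = -139)
F/B + E(15)²/l(111, -100) = 8995/(-139) + 15²/(-1/176) = 8995*(-1/139) + 225*(-176) = -8995/139 - 39600 = -5513395/139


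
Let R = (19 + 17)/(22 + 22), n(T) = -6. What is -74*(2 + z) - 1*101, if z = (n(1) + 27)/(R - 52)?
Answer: -123093/563 ≈ -218.64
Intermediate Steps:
R = 9/11 (R = 36/44 = 36*(1/44) = 9/11 ≈ 0.81818)
z = -231/563 (z = (-6 + 27)/(9/11 - 52) = 21/(-563/11) = 21*(-11/563) = -231/563 ≈ -0.41030)
-74*(2 + z) - 1*101 = -74*(2 - 231/563) - 1*101 = -74*895/563 - 101 = -66230/563 - 101 = -123093/563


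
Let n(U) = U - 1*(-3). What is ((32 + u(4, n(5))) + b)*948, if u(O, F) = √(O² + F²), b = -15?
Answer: 16116 + 3792*√5 ≈ 24595.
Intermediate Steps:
n(U) = 3 + U (n(U) = U + 3 = 3 + U)
u(O, F) = √(F² + O²)
((32 + u(4, n(5))) + b)*948 = ((32 + √((3 + 5)² + 4²)) - 15)*948 = ((32 + √(8² + 16)) - 15)*948 = ((32 + √(64 + 16)) - 15)*948 = ((32 + √80) - 15)*948 = ((32 + 4*√5) - 15)*948 = (17 + 4*√5)*948 = 16116 + 3792*√5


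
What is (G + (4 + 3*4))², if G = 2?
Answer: 324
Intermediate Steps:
(G + (4 + 3*4))² = (2 + (4 + 3*4))² = (2 + (4 + 12))² = (2 + 16)² = 18² = 324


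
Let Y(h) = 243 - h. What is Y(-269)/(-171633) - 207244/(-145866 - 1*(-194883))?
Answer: -3955000684/934770529 ≈ -4.2310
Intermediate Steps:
Y(-269)/(-171633) - 207244/(-145866 - 1*(-194883)) = (243 - 1*(-269))/(-171633) - 207244/(-145866 - 1*(-194883)) = (243 + 269)*(-1/171633) - 207244/(-145866 + 194883) = 512*(-1/171633) - 207244/49017 = -512/171633 - 207244*1/49017 = -512/171633 - 207244/49017 = -3955000684/934770529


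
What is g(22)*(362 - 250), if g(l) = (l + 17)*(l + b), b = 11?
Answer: 144144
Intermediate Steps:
g(l) = (11 + l)*(17 + l) (g(l) = (l + 17)*(l + 11) = (17 + l)*(11 + l) = (11 + l)*(17 + l))
g(22)*(362 - 250) = (187 + 22**2 + 28*22)*(362 - 250) = (187 + 484 + 616)*112 = 1287*112 = 144144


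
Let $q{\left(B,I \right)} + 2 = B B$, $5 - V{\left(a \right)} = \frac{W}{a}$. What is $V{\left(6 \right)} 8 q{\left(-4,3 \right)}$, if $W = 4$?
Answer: $\frac{1456}{3} \approx 485.33$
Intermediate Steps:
$V{\left(a \right)} = 5 - \frac{4}{a}$
$q{\left(B,I \right)} = -2 + B^{2}$ ($q{\left(B,I \right)} = -2 + B B = -2 + B^{2}$)
$V{\left(6 \right)} 8 q{\left(-4,3 \right)} = \left(5 - \frac{4}{6}\right) 8 \left(-2 + \left(-4\right)^{2}\right) = \left(5 - \frac{2}{3}\right) 8 \left(-2 + 16\right) = \left(5 - \frac{2}{3}\right) 8 \cdot 14 = \frac{13}{3} \cdot 8 \cdot 14 = \frac{104}{3} \cdot 14 = \frac{1456}{3}$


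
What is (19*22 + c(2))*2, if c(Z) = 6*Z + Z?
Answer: 864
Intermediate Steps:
c(Z) = 7*Z
(19*22 + c(2))*2 = (19*22 + 7*2)*2 = (418 + 14)*2 = 432*2 = 864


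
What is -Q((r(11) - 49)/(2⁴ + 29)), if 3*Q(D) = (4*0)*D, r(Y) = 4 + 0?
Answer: 0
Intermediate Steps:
r(Y) = 4
Q(D) = 0 (Q(D) = ((4*0)*D)/3 = (0*D)/3 = (⅓)*0 = 0)
-Q((r(11) - 49)/(2⁴ + 29)) = -1*0 = 0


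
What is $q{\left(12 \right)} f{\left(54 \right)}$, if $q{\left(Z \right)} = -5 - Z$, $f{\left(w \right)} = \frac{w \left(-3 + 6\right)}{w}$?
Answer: $-51$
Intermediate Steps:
$f{\left(w \right)} = 3$ ($f{\left(w \right)} = \frac{w 3}{w} = \frac{3 w}{w} = 3$)
$q{\left(12 \right)} f{\left(54 \right)} = \left(-5 - 12\right) 3 = \left(-17\right) 3 = -51$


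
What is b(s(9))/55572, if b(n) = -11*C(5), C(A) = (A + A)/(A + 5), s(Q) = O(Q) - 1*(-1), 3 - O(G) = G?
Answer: -1/5052 ≈ -0.00019794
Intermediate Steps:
O(G) = 3 - G
s(Q) = 4 - Q (s(Q) = (3 - Q) - 1*(-1) = (3 - Q) + 1 = 4 - Q)
C(A) = 2*A/(5 + A) (C(A) = (2*A)/(5 + A) = 2*A/(5 + A))
b(n) = -11 (b(n) = -22*5/(5 + 5) = -22*5/10 = -11*1 = -11)
b(s(9))/55572 = -11/55572 = -11*1/55572 = -1/5052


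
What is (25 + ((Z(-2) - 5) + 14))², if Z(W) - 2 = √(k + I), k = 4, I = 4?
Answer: 1304 + 144*√2 ≈ 1507.6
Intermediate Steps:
Z(W) = 2 + 2*√2 (Z(W) = 2 + √(4 + 4) = 2 + √8 = 2 + 2*√2)
(25 + ((Z(-2) - 5) + 14))² = (25 + (((2 + 2*√2) - 5) + 14))² = (25 + ((-3 + 2*√2) + 14))² = (25 + (11 + 2*√2))² = (36 + 2*√2)²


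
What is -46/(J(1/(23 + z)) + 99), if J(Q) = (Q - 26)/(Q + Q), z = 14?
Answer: 92/763 ≈ 0.12058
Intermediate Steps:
J(Q) = (-26 + Q)/(2*Q) (J(Q) = (-26 + Q)/((2*Q)) = (-26 + Q)*(1/(2*Q)) = (-26 + Q)/(2*Q))
-46/(J(1/(23 + z)) + 99) = -46/((-26 + 1/(23 + 14))/(2*(1/(23 + 14))) + 99) = -46/((-26 + 1/37)/(2*(1/37)) + 99) = -46/((½)*37*(-961/37) + 99) = -46/(-961/2 + 99) = -46/(-763/2) = -2/763*(-46) = 92/763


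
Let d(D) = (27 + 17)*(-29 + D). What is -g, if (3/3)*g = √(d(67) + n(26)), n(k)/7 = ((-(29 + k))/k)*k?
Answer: -3*√143 ≈ -35.875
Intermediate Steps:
d(D) = -1276 + 44*D (d(D) = 44*(-29 + D) = -1276 + 44*D)
n(k) = -203 - 7*k (n(k) = 7*(((-(29 + k))/k)*k) = 7*(((-29 - k)/k)*k) = 7*(-29 - k) = -203 - 7*k)
g = 3*√143 (g = √((-1276 + 44*67) + (-203 - 7*26)) = √((-1276 + 2948) + (-203 - 182)) = √(1672 - 385) = √1287 = 3*√143 ≈ 35.875)
-g = -3*√143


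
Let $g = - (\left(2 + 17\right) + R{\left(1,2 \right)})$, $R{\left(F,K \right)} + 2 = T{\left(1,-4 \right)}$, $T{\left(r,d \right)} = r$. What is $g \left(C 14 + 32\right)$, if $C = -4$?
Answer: $432$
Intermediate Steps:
$R{\left(F,K \right)} = -1$ ($R{\left(F,K \right)} = -2 + 1 = -1$)
$g = -18$ ($g = - (\left(2 + 17\right) - 1) = - (19 - 1) = \left(-1\right) 18 = -18$)
$g \left(C 14 + 32\right) = - 18 \left(\left(-4\right) 14 + 32\right) = - 18 \left(-56 + 32\right) = \left(-18\right) \left(-24\right) = 432$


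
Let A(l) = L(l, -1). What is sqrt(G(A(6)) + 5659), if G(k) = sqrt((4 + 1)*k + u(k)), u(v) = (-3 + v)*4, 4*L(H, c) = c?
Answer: sqrt(22636 + 2*I*sqrt(57))/2 ≈ 75.226 + 0.02509*I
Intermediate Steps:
L(H, c) = c/4
A(l) = -1/4 (A(l) = (1/4)*(-1) = -1/4)
u(v) = -12 + 4*v
G(k) = sqrt(-12 + 9*k) (G(k) = sqrt((4 + 1)*k + (-12 + 4*k)) = sqrt(5*k + (-12 + 4*k)) = sqrt(-12 + 9*k))
sqrt(G(A(6)) + 5659) = sqrt(sqrt(-12 + 9*(-1/4)) + 5659) = sqrt(sqrt(-12 - 9/4) + 5659) = sqrt(sqrt(-57/4) + 5659) = sqrt(I*sqrt(57)/2 + 5659) = sqrt(5659 + I*sqrt(57)/2)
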